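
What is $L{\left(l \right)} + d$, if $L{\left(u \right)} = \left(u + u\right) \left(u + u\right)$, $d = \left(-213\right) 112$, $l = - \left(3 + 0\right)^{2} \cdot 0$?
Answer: $-23856$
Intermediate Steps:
$l = 0$ ($l = - 3^{2} \cdot 0 = - 9 \cdot 0 = \left(-1\right) 0 = 0$)
$d = -23856$
$L{\left(u \right)} = 4 u^{2}$ ($L{\left(u \right)} = 2 u 2 u = 4 u^{2}$)
$L{\left(l \right)} + d = 4 \cdot 0^{2} - 23856 = 4 \cdot 0 - 23856 = 0 - 23856 = -23856$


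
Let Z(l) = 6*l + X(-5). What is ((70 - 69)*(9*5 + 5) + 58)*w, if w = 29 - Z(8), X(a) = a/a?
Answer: -2160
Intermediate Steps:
X(a) = 1
Z(l) = 1 + 6*l (Z(l) = 6*l + 1 = 1 + 6*l)
w = -20 (w = 29 - (1 + 6*8) = 29 - (1 + 48) = 29 - 1*49 = 29 - 49 = -20)
((70 - 69)*(9*5 + 5) + 58)*w = ((70 - 69)*(9*5 + 5) + 58)*(-20) = (1*(45 + 5) + 58)*(-20) = (1*50 + 58)*(-20) = (50 + 58)*(-20) = 108*(-20) = -2160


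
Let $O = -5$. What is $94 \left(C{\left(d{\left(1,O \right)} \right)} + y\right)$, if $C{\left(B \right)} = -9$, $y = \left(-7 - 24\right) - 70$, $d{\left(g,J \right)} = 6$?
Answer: $-10340$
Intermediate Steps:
$y = -101$ ($y = -31 - 70 = -101$)
$94 \left(C{\left(d{\left(1,O \right)} \right)} + y\right) = 94 \left(-9 - 101\right) = 94 \left(-110\right) = -10340$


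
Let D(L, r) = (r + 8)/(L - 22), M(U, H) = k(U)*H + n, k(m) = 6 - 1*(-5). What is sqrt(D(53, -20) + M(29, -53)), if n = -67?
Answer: I*sqrt(625022)/31 ≈ 25.503*I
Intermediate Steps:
k(m) = 11 (k(m) = 6 + 5 = 11)
M(U, H) = -67 + 11*H (M(U, H) = 11*H - 67 = -67 + 11*H)
D(L, r) = (8 + r)/(-22 + L)
sqrt(D(53, -20) + M(29, -53)) = sqrt((8 - 20)/(-22 + 53) + (-67 + 11*(-53))) = sqrt(-12/31 + (-67 - 583)) = sqrt((1/31)*(-12) - 650) = sqrt(-12/31 - 650) = sqrt(-20162/31) = I*sqrt(625022)/31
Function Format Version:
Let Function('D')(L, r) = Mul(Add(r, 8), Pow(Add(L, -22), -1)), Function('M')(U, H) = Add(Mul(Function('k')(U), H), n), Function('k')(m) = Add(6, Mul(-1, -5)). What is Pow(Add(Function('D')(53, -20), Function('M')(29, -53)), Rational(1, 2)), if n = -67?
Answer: Mul(Rational(1, 31), I, Pow(625022, Rational(1, 2))) ≈ Mul(25.503, I)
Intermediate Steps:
Function('k')(m) = 11 (Function('k')(m) = Add(6, 5) = 11)
Function('M')(U, H) = Add(-67, Mul(11, H)) (Function('M')(U, H) = Add(Mul(11, H), -67) = Add(-67, Mul(11, H)))
Function('D')(L, r) = Mul(Pow(Add(-22, L), -1), Add(8, r)) (Function('D')(L, r) = Mul(Add(8, r), Pow(Add(-22, L), -1)) = Mul(Pow(Add(-22, L), -1), Add(8, r)))
Pow(Add(Function('D')(53, -20), Function('M')(29, -53)), Rational(1, 2)) = Pow(Add(Mul(Pow(Add(-22, 53), -1), Add(8, -20)), Add(-67, Mul(11, -53))), Rational(1, 2)) = Pow(Add(Mul(Pow(31, -1), -12), Add(-67, -583)), Rational(1, 2)) = Pow(Add(Mul(Rational(1, 31), -12), -650), Rational(1, 2)) = Pow(Add(Rational(-12, 31), -650), Rational(1, 2)) = Pow(Rational(-20162, 31), Rational(1, 2)) = Mul(Rational(1, 31), I, Pow(625022, Rational(1, 2)))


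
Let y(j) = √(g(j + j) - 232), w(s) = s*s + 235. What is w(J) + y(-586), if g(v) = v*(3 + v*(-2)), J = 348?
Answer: 121339 + 2*I*√687729 ≈ 1.2134e+5 + 1658.6*I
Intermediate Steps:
w(s) = 235 + s² (w(s) = s² + 235 = 235 + s²)
g(v) = v*(3 - 2*v)
y(j) = √(-232 + 2*j*(3 - 4*j)) (y(j) = √((j + j)*(3 - 2*(j + j)) - 232) = √((2*j)*(3 - 4*j) - 232) = √(2*j*(3 - 4*j) - 232) = √(-232 + 2*j*(3 - 4*j)))
w(J) + y(-586) = (235 + 348²) + √2*√(-116 - 1*(-586)*(-3 + 4*(-586))) = (235 + 121104) + √2*√(-116 - 1*(-586)*(-3 - 2344)) = 121339 + √2*√(-116 - 1*(-586)*(-2347)) = 121339 + √2*√(-116 - 1375342) = 121339 + √2*√(-1375458) = 121339 + √2*(I*√1375458) = 121339 + 2*I*√687729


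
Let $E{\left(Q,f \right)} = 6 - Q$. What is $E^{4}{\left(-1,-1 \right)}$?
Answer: $2401$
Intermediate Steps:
$E^{4}{\left(-1,-1 \right)} = \left(6 - -1\right)^{4} = \left(6 + 1\right)^{4} = 7^{4} = 2401$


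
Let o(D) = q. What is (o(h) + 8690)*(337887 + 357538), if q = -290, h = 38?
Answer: 5841570000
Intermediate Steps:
o(D) = -290
(o(h) + 8690)*(337887 + 357538) = (-290 + 8690)*(337887 + 357538) = 8400*695425 = 5841570000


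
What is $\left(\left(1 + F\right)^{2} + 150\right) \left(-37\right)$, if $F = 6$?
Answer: $-7363$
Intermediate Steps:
$\left(\left(1 + F\right)^{2} + 150\right) \left(-37\right) = \left(\left(1 + 6\right)^{2} + 150\right) \left(-37\right) = \left(7^{2} + 150\right) \left(-37\right) = \left(49 + 150\right) \left(-37\right) = 199 \left(-37\right) = -7363$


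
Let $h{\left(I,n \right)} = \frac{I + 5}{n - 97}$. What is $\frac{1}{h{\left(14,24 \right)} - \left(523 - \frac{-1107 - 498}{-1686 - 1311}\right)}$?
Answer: $- \frac{72927}{38120747} \approx -0.0019131$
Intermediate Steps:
$h{\left(I,n \right)} = \frac{5 + I}{-97 + n}$
$\frac{1}{h{\left(14,24 \right)} - \left(523 - \frac{-1107 - 498}{-1686 - 1311}\right)} = \frac{1}{\frac{5 + 14}{-97 + 24} - \left(523 - \frac{-1107 - 498}{-1686 - 1311}\right)} = \frac{1}{\frac{1}{-73} \cdot 19 - \left(523 - \frac{535}{999}\right)} = \frac{1}{\left(- \frac{1}{73}\right) 19 + \left(\left(\left(-1605\right) \left(- \frac{1}{2997}\right) + 169\right) - 692\right)} = \frac{1}{- \frac{19}{73} + \left(\left(\frac{535}{999} + 169\right) - 692\right)} = \frac{1}{- \frac{19}{73} + \left(\frac{169366}{999} - 692\right)} = \frac{1}{- \frac{19}{73} - \frac{521942}{999}} = \frac{1}{- \frac{38120747}{72927}} = - \frac{72927}{38120747}$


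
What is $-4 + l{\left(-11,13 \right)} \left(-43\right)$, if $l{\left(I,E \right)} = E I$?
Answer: $6145$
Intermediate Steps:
$-4 + l{\left(-11,13 \right)} \left(-43\right) = -4 + 13 \left(-11\right) \left(-43\right) = -4 - -6149 = -4 + 6149 = 6145$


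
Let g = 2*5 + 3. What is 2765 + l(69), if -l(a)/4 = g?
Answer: 2713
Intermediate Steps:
g = 13 (g = 10 + 3 = 13)
l(a) = -52 (l(a) = -4*13 = -52)
2765 + l(69) = 2765 - 52 = 2713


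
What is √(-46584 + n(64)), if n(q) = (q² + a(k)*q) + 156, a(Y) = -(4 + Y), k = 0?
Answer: 78*I*√7 ≈ 206.37*I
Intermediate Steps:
a(Y) = -4 - Y
n(q) = 156 + q² - 4*q (n(q) = (q² + (-4 - 1*0)*q) + 156 = (q² + (-4 + 0)*q) + 156 = (q² - 4*q) + 156 = 156 + q² - 4*q)
√(-46584 + n(64)) = √(-46584 + (156 + 64² - 4*64)) = √(-46584 + (156 + 4096 - 256)) = √(-46584 + 3996) = √(-42588) = 78*I*√7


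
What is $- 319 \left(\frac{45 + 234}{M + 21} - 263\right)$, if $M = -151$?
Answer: $\frac{10995611}{130} \approx 84582.0$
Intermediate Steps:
$- 319 \left(\frac{45 + 234}{M + 21} - 263\right) = - 319 \left(\frac{45 + 234}{-151 + 21} - 263\right) = - 319 \left(\frac{279}{-130} - 263\right) = - 319 \left(279 \left(- \frac{1}{130}\right) - 263\right) = - 319 \left(- \frac{279}{130} - 263\right) = \left(-319\right) \left(- \frac{34469}{130}\right) = \frac{10995611}{130}$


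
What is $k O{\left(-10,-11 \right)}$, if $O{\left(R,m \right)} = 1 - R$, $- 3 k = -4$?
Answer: $\frac{44}{3} \approx 14.667$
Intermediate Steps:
$k = \frac{4}{3}$ ($k = \left(- \frac{1}{3}\right) \left(-4\right) = \frac{4}{3} \approx 1.3333$)
$k O{\left(-10,-11 \right)} = \frac{4 \left(1 - -10\right)}{3} = \frac{4 \left(1 + 10\right)}{3} = \frac{4}{3} \cdot 11 = \frac{44}{3}$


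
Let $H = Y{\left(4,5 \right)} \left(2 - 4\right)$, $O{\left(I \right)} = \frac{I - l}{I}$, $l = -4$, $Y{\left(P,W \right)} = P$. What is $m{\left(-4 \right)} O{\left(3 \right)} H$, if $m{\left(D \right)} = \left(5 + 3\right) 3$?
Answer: $-448$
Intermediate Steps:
$m{\left(D \right)} = 24$ ($m{\left(D \right)} = 8 \cdot 3 = 24$)
$O{\left(I \right)} = \frac{4 + I}{I}$ ($O{\left(I \right)} = \frac{I - -4}{I} = \frac{I + 4}{I} = \frac{4 + I}{I}$)
$H = -8$ ($H = 4 \left(2 - 4\right) = 4 \left(-2\right) = -8$)
$m{\left(-4 \right)} O{\left(3 \right)} H = 24 \frac{4 + 3}{3} \left(-8\right) = 24 \cdot \frac{1}{3} \cdot 7 \left(-8\right) = 24 \cdot \frac{7}{3} \left(-8\right) = 56 \left(-8\right) = -448$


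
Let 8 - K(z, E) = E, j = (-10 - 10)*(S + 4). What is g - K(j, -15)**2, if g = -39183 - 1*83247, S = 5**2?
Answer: -122959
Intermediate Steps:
S = 25
j = -580 (j = (-10 - 10)*(25 + 4) = -20*29 = -580)
K(z, E) = 8 - E
g = -122430 (g = -39183 - 83247 = -122430)
g - K(j, -15)**2 = -122430 - (8 - 1*(-15))**2 = -122430 - (8 + 15)**2 = -122430 - 1*23**2 = -122430 - 1*529 = -122430 - 529 = -122959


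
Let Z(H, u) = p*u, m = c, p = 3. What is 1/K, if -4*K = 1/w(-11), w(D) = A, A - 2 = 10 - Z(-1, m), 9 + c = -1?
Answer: -168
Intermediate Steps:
c = -10 (c = -9 - 1 = -10)
m = -10
Z(H, u) = 3*u
A = 42 (A = 2 + (10 - 3*(-10)) = 2 + (10 - 1*(-30)) = 2 + (10 + 30) = 2 + 40 = 42)
w(D) = 42
K = -1/168 (K = -1/4/42 = -1/4*1/42 = -1/168 ≈ -0.0059524)
1/K = 1/(-1/168) = -168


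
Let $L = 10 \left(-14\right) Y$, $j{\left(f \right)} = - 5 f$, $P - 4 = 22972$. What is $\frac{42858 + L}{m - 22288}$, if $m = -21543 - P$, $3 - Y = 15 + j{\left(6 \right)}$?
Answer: $- \frac{4482}{7423} \approx -0.6038$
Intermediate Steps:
$P = 22976$ ($P = 4 + 22972 = 22976$)
$Y = 18$ ($Y = 3 - \left(15 - 30\right) = 3 - -15 = 3 + 15 = 18$)
$L = -2520$ ($L = 10 \left(-14\right) 18 = \left(-140\right) 18 = -2520$)
$m = -44519$ ($m = -21543 - 22976 = -44519$)
$\frac{42858 + L}{m - 22288} = \frac{42858 - 2520}{-44519 - 22288} = \frac{40338}{-66807} = 40338 \left(- \frac{1}{66807}\right) = - \frac{4482}{7423}$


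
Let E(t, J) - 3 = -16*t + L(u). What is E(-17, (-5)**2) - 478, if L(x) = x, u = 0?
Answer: -203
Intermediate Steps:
E(t, J) = 3 - 16*t (E(t, J) = 3 + (-16*t + 0) = 3 - 16*t)
E(-17, (-5)**2) - 478 = (3 - 16*(-17)) - 478 = (3 + 272) - 478 = 275 - 478 = -203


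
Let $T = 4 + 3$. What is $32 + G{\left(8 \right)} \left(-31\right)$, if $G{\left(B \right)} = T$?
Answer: $-185$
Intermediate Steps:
$T = 7$
$G{\left(B \right)} = 7$
$32 + G{\left(8 \right)} \left(-31\right) = 32 + 7 \left(-31\right) = 32 - 217 = -185$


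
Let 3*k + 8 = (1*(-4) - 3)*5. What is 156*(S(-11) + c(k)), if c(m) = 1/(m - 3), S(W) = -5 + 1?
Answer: -633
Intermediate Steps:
S(W) = -4
k = -43/3 (k = -8/3 + ((1*(-4) - 3)*5)/3 = -8/3 + ((-4 - 3)*5)/3 = -8/3 + (-7*5)/3 = -8/3 + (⅓)*(-35) = -8/3 - 35/3 = -43/3 ≈ -14.333)
c(m) = 1/(-3 + m)
156*(S(-11) + c(k)) = 156*(-4 + 1/(-3 - 43/3)) = 156*(-4 + 1/(-52/3)) = 156*(-4 - 3/52) = 156*(-211/52) = -633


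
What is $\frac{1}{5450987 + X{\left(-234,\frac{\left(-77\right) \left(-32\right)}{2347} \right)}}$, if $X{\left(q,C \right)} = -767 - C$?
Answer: $\frac{2347}{12791663876} \approx 1.8348 \cdot 10^{-7}$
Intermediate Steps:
$\frac{1}{5450987 + X{\left(-234,\frac{\left(-77\right) \left(-32\right)}{2347} \right)}} = \frac{1}{5450987 - \left(767 + \frac{\left(-77\right) \left(-32\right)}{2347}\right)} = \frac{1}{5450987 - \left(767 + 2464 \cdot \frac{1}{2347}\right)} = \frac{1}{5450987 - \frac{1802613}{2347}} = \frac{1}{\frac{12791663876}{2347}} = \frac{2347}{12791663876}$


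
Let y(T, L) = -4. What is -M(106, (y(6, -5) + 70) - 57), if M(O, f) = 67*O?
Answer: -7102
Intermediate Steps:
-M(106, (y(6, -5) + 70) - 57) = -67*106 = -1*7102 = -7102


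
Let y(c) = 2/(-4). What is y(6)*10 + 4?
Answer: -1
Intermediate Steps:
y(c) = -1/2 (y(c) = 2*(-1/4) = -1/2)
y(6)*10 + 4 = -1/2*10 + 4 = -5 + 4 = -1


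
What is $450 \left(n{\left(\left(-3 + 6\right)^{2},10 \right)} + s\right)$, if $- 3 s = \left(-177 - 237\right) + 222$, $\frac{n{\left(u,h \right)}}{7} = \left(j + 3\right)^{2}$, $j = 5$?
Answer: $230400$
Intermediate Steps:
$n{\left(u,h \right)} = 448$ ($n{\left(u,h \right)} = 7 \left(5 + 3\right)^{2} = 7 \cdot 8^{2} = 7 \cdot 64 = 448$)
$s = 64$ ($s = - \frac{\left(-177 - 237\right) + 222}{3} = - \frac{-414 + 222}{3} = \left(- \frac{1}{3}\right) \left(-192\right) = 64$)
$450 \left(n{\left(\left(-3 + 6\right)^{2},10 \right)} + s\right) = 450 \left(448 + 64\right) = 450 \cdot 512 = 230400$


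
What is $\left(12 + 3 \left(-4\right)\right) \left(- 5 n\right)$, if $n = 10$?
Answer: $0$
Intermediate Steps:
$\left(12 + 3 \left(-4\right)\right) \left(- 5 n\right) = \left(12 + 3 \left(-4\right)\right) \left(\left(-5\right) 10\right) = \left(12 - 12\right) \left(-50\right) = 0 \left(-50\right) = 0$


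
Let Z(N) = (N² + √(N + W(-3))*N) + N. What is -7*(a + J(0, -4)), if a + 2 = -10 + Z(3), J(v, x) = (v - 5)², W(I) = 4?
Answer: -175 - 21*√7 ≈ -230.56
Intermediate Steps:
J(v, x) = (-5 + v)²
Z(N) = N + N² + N*√(4 + N) (Z(N) = (N² + √(N + 4)*N) + N = (N² + √(4 + N)*N) + N = (N² + N*√(4 + N)) + N = N + N² + N*√(4 + N))
a = 3*√7 (a = -2 + (-10 + 3*(1 + 3 + √(4 + 3))) = -2 + (-10 + 3*(1 + 3 + √7)) = -2 + (-10 + 3*(4 + √7)) = -2 + (-10 + (12 + 3*√7)) = -2 + (2 + 3*√7) = 3*√7 ≈ 7.9373)
-7*(a + J(0, -4)) = -7*(3*√7 + (-5 + 0)²) = -7*(3*√7 + (-5)²) = -7*(3*√7 + 25) = -7*(25 + 3*√7) = -175 - 21*√7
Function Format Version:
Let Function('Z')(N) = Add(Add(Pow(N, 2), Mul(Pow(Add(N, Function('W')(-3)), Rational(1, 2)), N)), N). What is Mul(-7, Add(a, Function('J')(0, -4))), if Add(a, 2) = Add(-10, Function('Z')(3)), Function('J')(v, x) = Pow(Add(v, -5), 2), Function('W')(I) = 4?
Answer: Add(-175, Mul(-21, Pow(7, Rational(1, 2)))) ≈ -230.56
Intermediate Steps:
Function('J')(v, x) = Pow(Add(-5, v), 2)
Function('Z')(N) = Add(N, Pow(N, 2), Mul(N, Pow(Add(4, N), Rational(1, 2)))) (Function('Z')(N) = Add(Add(Pow(N, 2), Mul(Pow(Add(N, 4), Rational(1, 2)), N)), N) = Add(Add(Pow(N, 2), Mul(Pow(Add(4, N), Rational(1, 2)), N)), N) = Add(Add(Pow(N, 2), Mul(N, Pow(Add(4, N), Rational(1, 2)))), N) = Add(N, Pow(N, 2), Mul(N, Pow(Add(4, N), Rational(1, 2)))))
a = Mul(3, Pow(7, Rational(1, 2))) (a = Add(-2, Add(-10, Mul(3, Add(1, 3, Pow(Add(4, 3), Rational(1, 2)))))) = Add(-2, Add(-10, Mul(3, Add(1, 3, Pow(7, Rational(1, 2)))))) = Add(-2, Add(-10, Mul(3, Add(4, Pow(7, Rational(1, 2)))))) = Add(-2, Add(-10, Add(12, Mul(3, Pow(7, Rational(1, 2)))))) = Add(-2, Add(2, Mul(3, Pow(7, Rational(1, 2))))) = Mul(3, Pow(7, Rational(1, 2))) ≈ 7.9373)
Mul(-7, Add(a, Function('J')(0, -4))) = Mul(-7, Add(Mul(3, Pow(7, Rational(1, 2))), Pow(Add(-5, 0), 2))) = Mul(-7, Add(Mul(3, Pow(7, Rational(1, 2))), Pow(-5, 2))) = Mul(-7, Add(Mul(3, Pow(7, Rational(1, 2))), 25)) = Mul(-7, Add(25, Mul(3, Pow(7, Rational(1, 2))))) = Add(-175, Mul(-21, Pow(7, Rational(1, 2))))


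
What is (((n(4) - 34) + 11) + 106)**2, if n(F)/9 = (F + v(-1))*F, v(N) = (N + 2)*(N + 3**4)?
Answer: 9653449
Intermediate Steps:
v(N) = (2 + N)*(81 + N) (v(N) = (2 + N)*(N + 81) = (2 + N)*(81 + N))
n(F) = 9*F*(80 + F) (n(F) = 9*((F + (162 + (-1)**2 + 83*(-1)))*F) = 9*((F + (162 + 1 - 83))*F) = 9*((F + 80)*F) = 9*((80 + F)*F) = 9*(F*(80 + F)) = 9*F*(80 + F))
(((n(4) - 34) + 11) + 106)**2 = (((9*4*(80 + 4) - 34) + 11) + 106)**2 = (((9*4*84 - 34) + 11) + 106)**2 = (((3024 - 34) + 11) + 106)**2 = ((2990 + 11) + 106)**2 = (3001 + 106)**2 = 3107**2 = 9653449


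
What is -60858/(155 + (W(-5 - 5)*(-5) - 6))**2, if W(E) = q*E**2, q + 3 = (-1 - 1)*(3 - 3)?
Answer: -60858/2719201 ≈ -0.022381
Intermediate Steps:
q = -3 (q = -3 + (-1 - 1)*(3 - 3) = -3 - 2*0 = -3 + 0 = -3)
W(E) = -3*E**2
-60858/(155 + (W(-5 - 5)*(-5) - 6))**2 = -60858/(155 + (-3*(-5 - 5)**2*(-5) - 6))**2 = -60858/(155 + (-3*(-10)**2*(-5) - 6))**2 = -60858/(155 + (-3*100*(-5) - 6))**2 = -60858/(155 + (-300*(-5) - 6))**2 = -60858/(155 + (1500 - 6))**2 = -60858/(155 + 1494)**2 = -60858/(1649**2) = -60858/2719201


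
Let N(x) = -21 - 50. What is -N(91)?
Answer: 71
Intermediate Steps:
N(x) = -71
-N(91) = -1*(-71) = 71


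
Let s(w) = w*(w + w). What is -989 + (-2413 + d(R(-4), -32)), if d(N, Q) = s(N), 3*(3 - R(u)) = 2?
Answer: -30520/9 ≈ -3391.1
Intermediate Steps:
R(u) = 7/3 (R(u) = 3 - ⅓*2 = 3 - ⅔ = 7/3)
s(w) = 2*w² (s(w) = w*(2*w) = 2*w²)
d(N, Q) = 2*N²
-989 + (-2413 + d(R(-4), -32)) = -989 + (-2413 + 2*(7/3)²) = -989 + (-2413 + 2*(49/9)) = -989 + (-2413 + 98/9) = -989 - 21619/9 = -30520/9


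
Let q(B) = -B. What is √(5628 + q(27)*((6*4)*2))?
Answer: 38*√3 ≈ 65.818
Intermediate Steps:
√(5628 + q(27)*((6*4)*2)) = √(5628 + (-1*27)*((6*4)*2)) = √(5628 - 648*2) = √(5628 - 27*48) = √(5628 - 1296) = √4332 = 38*√3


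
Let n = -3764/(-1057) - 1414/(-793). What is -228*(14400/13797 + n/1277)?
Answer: -18668632183400/78137935421 ≈ -238.92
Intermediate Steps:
n = 4479450/838201 (n = -3764*(-1/1057) - 1414*(-1/793) = 3764/1057 + 1414/793 = 4479450/838201 ≈ 5.3441)
-228*(14400/13797 + n/1277) = -228*(14400/13797 + (4479450/838201)/1277) = -228*(14400*(1/13797) + (4479450/838201)*(1/1277)) = -228*(1600/1533 + 4479450/1070382677) = -228*245639897150/234413806263 = -18668632183400/78137935421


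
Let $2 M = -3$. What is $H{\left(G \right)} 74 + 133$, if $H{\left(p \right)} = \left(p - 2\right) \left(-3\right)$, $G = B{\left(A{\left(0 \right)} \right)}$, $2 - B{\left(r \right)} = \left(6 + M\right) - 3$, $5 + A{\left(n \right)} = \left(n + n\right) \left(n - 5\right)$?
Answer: $466$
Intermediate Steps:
$M = - \frac{3}{2}$ ($M = \frac{1}{2} \left(-3\right) = - \frac{3}{2} \approx -1.5$)
$A{\left(n \right)} = -5 + 2 n \left(-5 + n\right)$ ($A{\left(n \right)} = -5 + \left(n + n\right) \left(n - 5\right) = -5 + 2 n \left(-5 + n\right)$)
$B{\left(r \right)} = \frac{1}{2}$ ($B{\left(r \right)} = 2 - \left(\left(6 - \frac{3}{2}\right) - 3\right) = 2 - \left(\frac{9}{2} - 3\right) = 2 - \frac{3}{2} = \frac{1}{2}$)
$G = \frac{1}{2} \approx 0.5$
$H{\left(p \right)} = 6 - 3 p$ ($H{\left(p \right)} = \left(-2 + p\right) \left(-3\right) = 6 - 3 p$)
$H{\left(G \right)} 74 + 133 = \left(6 - \frac{3}{2}\right) 74 + 133 = \frac{9}{2} \cdot 74 + 133 = 333 + 133 = 466$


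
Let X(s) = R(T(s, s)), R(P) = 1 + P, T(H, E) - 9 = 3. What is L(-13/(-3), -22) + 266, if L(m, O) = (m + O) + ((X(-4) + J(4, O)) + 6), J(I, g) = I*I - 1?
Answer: 847/3 ≈ 282.33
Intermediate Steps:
T(H, E) = 12 (T(H, E) = 9 + 3 = 12)
J(I, g) = -1 + I² (J(I, g) = I² - 1 = -1 + I²)
X(s) = 13 (X(s) = 1 + 12 = 13)
L(m, O) = 34 + O + m (L(m, O) = (m + O) + ((13 + (-1 + 4²)) + 6) = (O + m) + ((13 + (-1 + 16)) + 6) = (O + m) + ((13 + 15) + 6) = (O + m) + (28 + 6) = (O + m) + 34 = 34 + O + m)
L(-13/(-3), -22) + 266 = (34 - 22 - 13/(-3)) + 266 = (34 - 22 - 13*(-⅓)) + 266 = (34 - 22 + 13/3) + 266 = 49/3 + 266 = 847/3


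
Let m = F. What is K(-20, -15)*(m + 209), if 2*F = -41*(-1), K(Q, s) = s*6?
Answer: -20655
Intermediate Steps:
K(Q, s) = 6*s
F = 41/2 (F = (-41*(-1))/2 = (1/2)*41 = 41/2 ≈ 20.500)
m = 41/2 ≈ 20.500
K(-20, -15)*(m + 209) = (6*(-15))*(41/2 + 209) = -90*459/2 = -20655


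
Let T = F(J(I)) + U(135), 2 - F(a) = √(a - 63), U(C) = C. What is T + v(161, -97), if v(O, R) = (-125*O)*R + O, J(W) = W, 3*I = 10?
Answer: 1952423 - I*√537/3 ≈ 1.9524e+6 - 7.7244*I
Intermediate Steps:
I = 10/3 (I = (⅓)*10 = 10/3 ≈ 3.3333)
v(O, R) = O - 125*O*R (v(O, R) = -125*O*R + O = O - 125*O*R)
F(a) = 2 - √(-63 + a) (F(a) = 2 - √(a - 63) = 2 - √(-63 + a))
T = 137 - I*√537/3 (T = (2 - √(-63 + 10/3)) + 135 = (2 - √(-179/3)) + 135 = (2 - I*√537/3) + 135 = 137 - I*√537/3 ≈ 137.0 - 7.7244*I)
T + v(161, -97) = (137 - I*√537/3) + 161*(1 - 125*(-97)) = (137 - I*√537/3) + 161*(1 + 12125) = (137 - I*√537/3) + 161*12126 = (137 - I*√537/3) + 1952286 = 1952423 - I*√537/3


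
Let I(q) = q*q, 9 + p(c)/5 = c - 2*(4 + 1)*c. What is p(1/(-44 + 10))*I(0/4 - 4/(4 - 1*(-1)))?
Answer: -2376/85 ≈ -27.953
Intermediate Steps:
p(c) = -45 - 45*c (p(c) = -45 + 5*(c - 2*(4 + 1)*c) = -45 + 5*(c - 10*c) = -45 + 5*(-9*c) = -45 - 45*c)
I(q) = q**2
p(1/(-44 + 10))*I(0/4 - 4/(4 - 1*(-1))) = (-45 - 45/(-44 + 10))*(0/4 - 4/(4 - 1*(-1)))**2 = (-45 - 45/(-34))*(0*(1/4) - 4/(4 + 1))**2 = (-45 - 45*(-1/34))*(0 - 4/5)**2 = (-45 + 45/34)*(0 - 4*1/5)**2 = -1485*(0 - 4/5)**2/34 = -1485*(-4/5)**2/34 = -1485/34*16/25 = -2376/85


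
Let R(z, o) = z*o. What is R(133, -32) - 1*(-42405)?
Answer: 38149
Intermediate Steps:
R(z, o) = o*z
R(133, -32) - 1*(-42405) = -32*133 - 1*(-42405) = -4256 + 42405 = 38149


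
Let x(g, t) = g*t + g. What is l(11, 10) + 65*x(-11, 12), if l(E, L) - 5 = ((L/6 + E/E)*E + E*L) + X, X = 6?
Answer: -27434/3 ≈ -9144.7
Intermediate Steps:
x(g, t) = g + g*t
l(E, L) = 11 + E*L + E*(1 + L/6) (l(E, L) = 5 + (((L/6 + E/E)*E + E*L) + 6) = 5 + (((L*(⅙) + 1)*E + E*L) + 6) = 5 + (((L/6 + 1)*E + E*L) + 6) = 5 + (((1 + L/6)*E + E*L) + 6) = 5 + ((E*(1 + L/6) + E*L) + 6) = 5 + ((E*L + E*(1 + L/6)) + 6) = 5 + (6 + E*L + E*(1 + L/6)) = 11 + E*L + E*(1 + L/6))
l(11, 10) + 65*x(-11, 12) = (11 + 11 + (7/6)*11*10) + 65*(-11*(1 + 12)) = (11 + 11 + 385/3) + 65*(-11*13) = 451/3 + 65*(-143) = 451/3 - 9295 = -27434/3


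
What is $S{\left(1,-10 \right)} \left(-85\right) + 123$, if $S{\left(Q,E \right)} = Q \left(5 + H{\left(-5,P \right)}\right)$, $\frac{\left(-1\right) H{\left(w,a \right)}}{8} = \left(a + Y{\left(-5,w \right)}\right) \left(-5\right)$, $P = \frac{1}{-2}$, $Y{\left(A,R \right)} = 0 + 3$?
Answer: $-8802$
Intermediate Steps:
$Y{\left(A,R \right)} = 3$
$P = - \frac{1}{2} \approx -0.5$
$H{\left(w,a \right)} = 120 + 40 a$ ($H{\left(w,a \right)} = - 8 \left(a + 3\right) \left(-5\right) = - 8 \left(3 + a\right) \left(-5\right) = - 8 \left(-15 - 5 a\right) = 120 + 40 a$)
$S{\left(Q,E \right)} = 105 Q$ ($S{\left(Q,E \right)} = Q \left(5 + \left(120 + 40 \left(- \frac{1}{2}\right)\right)\right) = Q \left(5 + \left(120 - 20\right)\right) = Q \left(5 + 100\right) = Q 105 = 105 Q$)
$S{\left(1,-10 \right)} \left(-85\right) + 123 = 105 \cdot 1 \left(-85\right) + 123 = 105 \left(-85\right) + 123 = -8925 + 123 = -8802$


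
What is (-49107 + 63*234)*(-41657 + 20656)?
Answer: 721699365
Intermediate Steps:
(-49107 + 63*234)*(-41657 + 20656) = (-49107 + 14742)*(-21001) = -34365*(-21001) = 721699365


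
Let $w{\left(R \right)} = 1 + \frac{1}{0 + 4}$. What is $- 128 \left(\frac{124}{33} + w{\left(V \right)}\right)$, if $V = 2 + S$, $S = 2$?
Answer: $- \frac{21152}{33} \approx -640.97$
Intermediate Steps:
$V = 4$ ($V = 2 + 2 = 4$)
$w{\left(R \right)} = \frac{5}{4}$ ($w{\left(R \right)} = 1 + \frac{1}{4} = \frac{5}{4}$)
$- 128 \left(\frac{124}{33} + w{\left(V \right)}\right) = - 128 \left(\frac{124}{33} + \frac{5}{4}\right) = \left(-128\right) \frac{661}{132} = - \frac{21152}{33}$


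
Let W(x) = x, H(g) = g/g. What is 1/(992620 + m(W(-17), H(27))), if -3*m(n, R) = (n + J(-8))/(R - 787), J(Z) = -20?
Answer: 2358/2340597923 ≈ 1.0074e-6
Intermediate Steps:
H(g) = 1
m(n, R) = -(-20 + n)/(3*(-787 + R)) (m(n, R) = -(n - 20)/(3*(R - 787)) = -(-20 + n)/(3*(-787 + R)))
1/(992620 + m(W(-17), H(27))) = 1/(992620 + (20 - 1*(-17))/(3*(-787 + 1))) = 1/(992620 + (⅓)*(20 + 17)/(-786)) = 1/(992620 + (⅓)*(-1/786)*37) = 1/(992620 - 37/2358) = 1/(2340597923/2358) = 2358/2340597923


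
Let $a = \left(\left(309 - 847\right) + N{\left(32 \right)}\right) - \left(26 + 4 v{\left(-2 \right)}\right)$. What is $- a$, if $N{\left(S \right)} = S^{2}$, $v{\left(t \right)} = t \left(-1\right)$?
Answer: $-452$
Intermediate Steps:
$v{\left(t \right)} = - t$
$a = 452$ ($a = \left(\left(309 - 847\right) + 32^{2}\right) - \left(26 + 4 \left(\left(-1\right) \left(-2\right)\right)\right) = \left(-538 + 1024\right) - 34 = 486 - 34 = 452$)
$- a = \left(-1\right) 452 = -452$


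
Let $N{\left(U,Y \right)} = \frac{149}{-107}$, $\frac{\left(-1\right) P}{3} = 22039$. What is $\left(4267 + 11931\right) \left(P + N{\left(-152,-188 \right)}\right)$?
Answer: $- \frac{114595472264}{107} \approx -1.071 \cdot 10^{9}$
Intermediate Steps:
$P = -66117$ ($P = \left(-3\right) 22039 = -66117$)
$N{\left(U,Y \right)} = - \frac{149}{107}$ ($N{\left(U,Y \right)} = 149 \left(- \frac{1}{107}\right) = - \frac{149}{107}$)
$\left(4267 + 11931\right) \left(P + N{\left(-152,-188 \right)}\right) = \left(4267 + 11931\right) \left(-66117 - \frac{149}{107}\right) = 16198 \left(- \frac{7074668}{107}\right) = - \frac{114595472264}{107}$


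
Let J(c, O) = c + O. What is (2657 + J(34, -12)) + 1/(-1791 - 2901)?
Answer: 12569867/4692 ≈ 2679.0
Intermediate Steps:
J(c, O) = O + c
(2657 + J(34, -12)) + 1/(-1791 - 2901) = (2657 + (-12 + 34)) + 1/(-1791 - 2901) = (2657 + 22) + 1/(-4692) = 2679 - 1/4692 = 12569867/4692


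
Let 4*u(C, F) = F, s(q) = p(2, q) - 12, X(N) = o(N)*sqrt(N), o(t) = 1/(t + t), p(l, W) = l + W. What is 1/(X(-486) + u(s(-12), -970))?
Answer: -471420/114319351 + 18*I*sqrt(6)/114319351 ≈ -0.0041237 + 3.8568e-7*I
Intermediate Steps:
p(l, W) = W + l
o(t) = 1/(2*t)
X(N) = 1/(2*sqrt(N)) (X(N) = (1/(2*N))*sqrt(N) = 1/(2*sqrt(N)))
s(q) = -10 + q (s(q) = (q + 2) - 12 = (2 + q) - 12 = -10 + q)
u(C, F) = F/4
1/(X(-486) + u(s(-12), -970)) = 1/(1/(2*sqrt(-486)) + (1/4)*(-970)) = 1/((-I*sqrt(6)/54)/2 - 485/2) = 1/(-I*sqrt(6)/108 - 485/2) = 1/(-485/2 - I*sqrt(6)/108)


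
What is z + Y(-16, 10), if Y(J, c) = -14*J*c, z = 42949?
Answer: 45189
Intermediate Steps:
Y(J, c) = -14*J*c
z + Y(-16, 10) = 42949 - 14*(-16)*10 = 42949 + 2240 = 45189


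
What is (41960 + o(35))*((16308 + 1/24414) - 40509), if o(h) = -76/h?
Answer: -144611239754602/142415 ≈ -1.0154e+9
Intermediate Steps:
(41960 + o(35))*((16308 + 1/24414) - 40509) = (41960 - 76/35)*((16308 + 1/24414) - 40509) = (41960 - 76*1/35)*((16308 + 1/24414) - 40509) = (41960 - 76/35)*(398143513/24414 - 40509) = (1468524/35)*(-590843213/24414) = -144611239754602/142415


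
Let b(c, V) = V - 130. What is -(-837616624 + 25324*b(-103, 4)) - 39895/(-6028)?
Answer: 5068387336439/6028 ≈ 8.4081e+8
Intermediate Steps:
b(c, V) = -130 + V
-(-837616624 + 25324*b(-103, 4)) - 39895/(-6028) = -25324/(1/(-33076 + (-130 + 4))) - 39895/(-6028) = -25324/(1/(-33076 - 126)) - 39895*(-1/6028) = -25324/(1/(-33202)) + 39895/6028 = -25324/(-1/33202) + 39895/6028 = -25324*(-33202) + 39895/6028 = 840807448 + 39895/6028 = 5068387336439/6028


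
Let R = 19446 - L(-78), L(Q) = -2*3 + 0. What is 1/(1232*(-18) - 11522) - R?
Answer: -655493497/33698 ≈ -19452.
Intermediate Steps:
L(Q) = -6 (L(Q) = -6 + 0 = -6)
R = 19452 (R = 19446 - 1*(-6) = 19446 + 6 = 19452)
1/(1232*(-18) - 11522) - R = 1/(1232*(-18) - 11522) - 1*19452 = 1/(-22176 - 11522) - 19452 = 1/(-33698) - 19452 = -1/33698 - 19452 = -655493497/33698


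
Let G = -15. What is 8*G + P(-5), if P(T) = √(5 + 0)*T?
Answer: -120 - 5*√5 ≈ -131.18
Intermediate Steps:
P(T) = T*√5 (P(T) = √5*T = T*√5)
8*G + P(-5) = 8*(-15) - 5*√5 = -120 - 5*√5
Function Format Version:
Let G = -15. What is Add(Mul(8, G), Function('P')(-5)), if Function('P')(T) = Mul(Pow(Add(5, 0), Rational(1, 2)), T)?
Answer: Add(-120, Mul(-5, Pow(5, Rational(1, 2)))) ≈ -131.18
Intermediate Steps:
Function('P')(T) = Mul(T, Pow(5, Rational(1, 2))) (Function('P')(T) = Mul(Pow(5, Rational(1, 2)), T) = Mul(T, Pow(5, Rational(1, 2))))
Add(Mul(8, G), Function('P')(-5)) = Add(Mul(8, -15), Mul(-5, Pow(5, Rational(1, 2)))) = Add(-120, Mul(-5, Pow(5, Rational(1, 2))))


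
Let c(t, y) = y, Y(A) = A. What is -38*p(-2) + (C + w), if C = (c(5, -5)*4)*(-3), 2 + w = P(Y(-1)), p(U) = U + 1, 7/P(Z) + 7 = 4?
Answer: 281/3 ≈ 93.667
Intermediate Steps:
P(Z) = -7/3 (P(Z) = 7/(-7 + 4) = 7/(-3) = 7*(-⅓) = -7/3)
p(U) = 1 + U
w = -13/3 (w = -2 - 7/3 = -13/3 ≈ -4.3333)
C = 60 (C = -5*4*(-3) = -20*(-3) = 60)
-38*p(-2) + (C + w) = -38*(1 - 2) + (60 - 13/3) = -38*(-1) + 167/3 = 38 + 167/3 = 281/3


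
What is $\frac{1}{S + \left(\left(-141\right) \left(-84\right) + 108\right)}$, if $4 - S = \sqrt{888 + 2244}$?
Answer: $\frac{2989}{35735701} + \frac{3 \sqrt{87}}{71471402} \approx 8.4033 \cdot 10^{-5}$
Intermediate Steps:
$S = 4 - 6 \sqrt{87}$ ($S = 4 - \sqrt{888 + 2244} = 4 - \sqrt{3132} = 4 - 6 \sqrt{87} \approx -51.964$)
$\frac{1}{S + \left(\left(-141\right) \left(-84\right) + 108\right)} = \frac{1}{\left(4 - 6 \sqrt{87}\right) + \left(\left(-141\right) \left(-84\right) + 108\right)} = \frac{1}{\left(4 - 6 \sqrt{87}\right) + \left(11844 + 108\right)} = \frac{1}{\left(4 - 6 \sqrt{87}\right) + 11952} = \frac{1}{11956 - 6 \sqrt{87}}$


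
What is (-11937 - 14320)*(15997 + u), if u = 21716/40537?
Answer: -2432493885855/5791 ≈ -4.2005e+8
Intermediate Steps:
u = 21716/40537 (u = 21716*(1/40537) = 21716/40537 ≈ 0.53571)
(-11937 - 14320)*(15997 + u) = (-11937 - 14320)*(15997 + 21716/40537) = -26257*648492105/40537 = -2432493885855/5791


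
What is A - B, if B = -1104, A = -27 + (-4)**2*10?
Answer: 1237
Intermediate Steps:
A = 133 (A = -27 + 16*10 = -27 + 160 = 133)
A - B = 133 - 1*(-1104) = 133 + 1104 = 1237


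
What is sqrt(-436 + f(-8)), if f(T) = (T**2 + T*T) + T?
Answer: 2*I*sqrt(79) ≈ 17.776*I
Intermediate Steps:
f(T) = T + 2*T**2 (f(T) = (T**2 + T**2) + T = 2*T**2 + T = T + 2*T**2)
sqrt(-436 + f(-8)) = sqrt(-436 - 8*(1 + 2*(-8))) = sqrt(-436 - 8*(1 - 16)) = sqrt(-436 - 8*(-15)) = sqrt(-436 + 120) = sqrt(-316) = 2*I*sqrt(79)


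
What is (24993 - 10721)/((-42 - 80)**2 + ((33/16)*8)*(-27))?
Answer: 28544/28877 ≈ 0.98847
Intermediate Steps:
(24993 - 10721)/((-42 - 80)**2 + ((33/16)*8)*(-27)) = 14272/((-122)**2 + ((33*(1/16))*8)*(-27)) = 14272/(14884 + ((33/16)*8)*(-27)) = 14272/(14884 + (33/2)*(-27)) = 14272/(14884 - 891/2) = 14272/(28877/2) = 14272*(2/28877) = 28544/28877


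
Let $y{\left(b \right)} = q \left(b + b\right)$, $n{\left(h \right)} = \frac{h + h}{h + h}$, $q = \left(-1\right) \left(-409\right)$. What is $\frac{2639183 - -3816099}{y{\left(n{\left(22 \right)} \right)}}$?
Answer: $\frac{3227641}{409} \approx 7891.5$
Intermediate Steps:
$q = 409$
$n{\left(h \right)} = 1$ ($n{\left(h \right)} = \frac{2 h}{2 h} = 2 h \frac{1}{2 h} = 1$)
$y{\left(b \right)} = 818 b$ ($y{\left(b \right)} = 409 \left(b + b\right) = 409 \cdot 2 b = 818 b$)
$\frac{2639183 - -3816099}{y{\left(n{\left(22 \right)} \right)}} = \frac{2639183 - -3816099}{818 \cdot 1} = \frac{2639183 + 3816099}{818} = 6455282 \cdot \frac{1}{818} = \frac{3227641}{409}$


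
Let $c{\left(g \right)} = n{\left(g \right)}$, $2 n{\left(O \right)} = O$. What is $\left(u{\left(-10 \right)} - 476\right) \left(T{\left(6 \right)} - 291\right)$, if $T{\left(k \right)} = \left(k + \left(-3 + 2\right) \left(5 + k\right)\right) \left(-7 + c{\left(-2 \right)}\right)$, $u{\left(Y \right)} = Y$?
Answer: $121986$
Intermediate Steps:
$n{\left(O \right)} = \frac{O}{2}$
$c{\left(g \right)} = \frac{g}{2}$
$T{\left(k \right)} = 40$ ($T{\left(k \right)} = \left(k + \left(-3 + 2\right) \left(5 + k\right)\right) \left(-7 + \frac{1}{2} \left(-2\right)\right) = \left(k - \left(5 + k\right)\right) \left(-7 - 1\right) = \left(k - \left(5 + k\right)\right) \left(-8\right) = \left(-5\right) \left(-8\right) = 40$)
$\left(u{\left(-10 \right)} - 476\right) \left(T{\left(6 \right)} - 291\right) = \left(-10 - 476\right) \left(40 - 291\right) = \left(-486\right) \left(-251\right) = 121986$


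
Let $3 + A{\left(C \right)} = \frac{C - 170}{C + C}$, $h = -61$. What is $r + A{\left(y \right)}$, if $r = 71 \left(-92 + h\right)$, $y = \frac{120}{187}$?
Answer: $- \frac{263951}{24} \approx -10998.0$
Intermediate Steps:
$y = \frac{120}{187}$ ($y = 120 \cdot \frac{1}{187} = \frac{120}{187} \approx 0.64171$)
$r = -10863$ ($r = 71 \left(-92 - 61\right) = 71 \left(-153\right) = -10863$)
$A{\left(C \right)} = -3 + \frac{-170 + C}{2 C}$ ($A{\left(C \right)} = -3 + \frac{C - 170}{C + C} = -3 + \frac{-170 + C}{2 C}$)
$r + A{\left(y \right)} = -10863 - \left(\frac{5}{2} + \frac{85}{\frac{120}{187}}\right) = -10863 - \frac{3239}{24} = - \frac{263951}{24}$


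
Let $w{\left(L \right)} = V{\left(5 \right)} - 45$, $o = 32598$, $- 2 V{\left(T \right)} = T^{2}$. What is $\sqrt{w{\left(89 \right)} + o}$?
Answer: $\frac{\sqrt{130162}}{2} \approx 180.39$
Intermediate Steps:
$V{\left(T \right)} = - \frac{T^{2}}{2}$
$w{\left(L \right)} = - \frac{115}{2}$ ($w{\left(L \right)} = - \frac{5^{2}}{2} - 45 = \left(- \frac{1}{2}\right) 25 - 45 = - \frac{25}{2} - 45 = - \frac{115}{2}$)
$\sqrt{w{\left(89 \right)} + o} = \sqrt{- \frac{115}{2} + 32598} = \sqrt{\frac{65081}{2}} = \frac{\sqrt{130162}}{2}$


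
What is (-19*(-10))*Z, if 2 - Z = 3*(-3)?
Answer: 2090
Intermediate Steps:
Z = 11 (Z = 2 - 3*(-3) = 2 - 1*(-9) = 2 + 9 = 11)
(-19*(-10))*Z = -19*(-10)*11 = 190*11 = 2090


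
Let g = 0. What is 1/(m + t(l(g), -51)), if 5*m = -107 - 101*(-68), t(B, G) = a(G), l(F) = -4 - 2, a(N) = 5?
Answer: 5/6786 ≈ 0.00073681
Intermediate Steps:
l(F) = -6
t(B, G) = 5
m = 6761/5 (m = (-107 - 101*(-68))/5 = (-107 + 6868)/5 = (⅕)*6761 = 6761/5 ≈ 1352.2)
1/(m + t(l(g), -51)) = 1/(6761/5 + 5) = 1/(6786/5) = 5/6786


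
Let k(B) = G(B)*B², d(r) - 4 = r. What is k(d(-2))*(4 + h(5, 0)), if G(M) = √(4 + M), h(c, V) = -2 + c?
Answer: 28*√6 ≈ 68.586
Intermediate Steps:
d(r) = 4 + r
k(B) = B²*√(4 + B) (k(B) = √(4 + B)*B² = B²*√(4 + B))
k(d(-2))*(4 + h(5, 0)) = ((4 - 2)²*√(4 + (4 - 2)))*(4 + (-2 + 5)) = (2²*√(4 + 2))*(4 + 3) = (4*√6)*7 = 28*√6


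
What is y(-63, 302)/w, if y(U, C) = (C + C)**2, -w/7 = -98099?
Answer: 364816/686693 ≈ 0.53127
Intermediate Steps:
w = 686693 (w = -7*(-98099) = 686693)
y(U, C) = 4*C**2 (y(U, C) = (2*C)**2 = 4*C**2)
y(-63, 302)/w = (4*302**2)/686693 = (4*91204)*(1/686693) = 364816*(1/686693) = 364816/686693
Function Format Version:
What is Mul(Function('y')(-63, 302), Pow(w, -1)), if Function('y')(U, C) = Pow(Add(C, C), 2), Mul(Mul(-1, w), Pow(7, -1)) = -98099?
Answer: Rational(364816, 686693) ≈ 0.53127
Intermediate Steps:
w = 686693 (w = Mul(-7, -98099) = 686693)
Function('y')(U, C) = Mul(4, Pow(C, 2)) (Function('y')(U, C) = Pow(Mul(2, C), 2) = Mul(4, Pow(C, 2)))
Mul(Function('y')(-63, 302), Pow(w, -1)) = Mul(Mul(4, Pow(302, 2)), Pow(686693, -1)) = Mul(Mul(4, 91204), Rational(1, 686693)) = Mul(364816, Rational(1, 686693)) = Rational(364816, 686693)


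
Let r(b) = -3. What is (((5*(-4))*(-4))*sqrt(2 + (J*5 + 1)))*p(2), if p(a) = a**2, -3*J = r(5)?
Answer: 640*sqrt(2) ≈ 905.10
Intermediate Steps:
J = 1 (J = -1/3*(-3) = 1)
(((5*(-4))*(-4))*sqrt(2 + (J*5 + 1)))*p(2) = (((5*(-4))*(-4))*sqrt(2 + (1*5 + 1)))*2**2 = ((-20*(-4))*sqrt(2 + (5 + 1)))*4 = (80*sqrt(2 + 6))*4 = (80*sqrt(8))*4 = (80*(2*sqrt(2)))*4 = (160*sqrt(2))*4 = 640*sqrt(2)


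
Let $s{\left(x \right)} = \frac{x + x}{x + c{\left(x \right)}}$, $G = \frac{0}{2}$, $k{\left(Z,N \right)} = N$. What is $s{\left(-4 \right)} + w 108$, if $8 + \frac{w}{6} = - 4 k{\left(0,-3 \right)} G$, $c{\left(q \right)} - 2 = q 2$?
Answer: $- \frac{25916}{5} \approx -5183.2$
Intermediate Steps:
$G = 0$ ($G = 0 \cdot \frac{1}{2} = 0$)
$c{\left(q \right)} = 2 + 2 q$ ($c{\left(q \right)} = 2 + q 2 = 2 + 2 q$)
$w = -48$ ($w = -48 + 6 \left(-4\right) \left(-3\right) 0 = -48 + 6 \cdot 12 \cdot 0 = -48 + 6 \cdot 0 = -48 + 0 = -48$)
$s{\left(x \right)} = \frac{2 x}{2 + 3 x}$ ($s{\left(x \right)} = \frac{x + x}{x + \left(2 + 2 x\right)} = \frac{2 x}{2 + 3 x}$)
$s{\left(-4 \right)} + w 108 = 2 \left(-4\right) \frac{1}{2 + 3 \left(-4\right)} - 5184 = 2 \left(-4\right) \frac{1}{2 - 12} - 5184 = 2 \left(-4\right) \frac{1}{-10} - 5184 = 2 \left(-4\right) \left(- \frac{1}{10}\right) - 5184 = \frac{4}{5} - 5184 = - \frac{25916}{5}$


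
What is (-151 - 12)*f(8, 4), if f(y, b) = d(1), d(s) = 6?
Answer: -978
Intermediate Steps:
f(y, b) = 6
(-151 - 12)*f(8, 4) = (-151 - 12)*6 = -163*6 = -978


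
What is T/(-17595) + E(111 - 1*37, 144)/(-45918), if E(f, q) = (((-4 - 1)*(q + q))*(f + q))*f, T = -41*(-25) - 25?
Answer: 4540970440/8976969 ≈ 505.85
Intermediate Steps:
T = 1000 (T = 1025 - 25 = 1000)
E(f, q) = -10*f*q*(f + q) (E(f, q) = ((-10*q)*(f + q))*f = (-10*q*(f + q))*f = -10*f*q*(f + q))
T/(-17595) + E(111 - 1*37, 144)/(-45918) = 1000/(-17595) - 10*(111 - 1*37)*144*((111 - 1*37) + 144)/(-45918) = 1000*(-1/17595) - 10*(111 - 37)*144*((111 - 37) + 144)*(-1/45918) = -200/3519 - 10*74*144*(74 + 144)*(-1/45918) = -200/3519 - 10*74*144*218*(-1/45918) = -200/3519 - 23230080*(-1/45918) = -200/3519 + 1290560/2551 = 4540970440/8976969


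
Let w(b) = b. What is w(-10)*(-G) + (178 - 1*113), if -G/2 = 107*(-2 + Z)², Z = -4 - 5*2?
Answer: -547775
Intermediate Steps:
Z = -14 (Z = -4 - 10 = -14)
G = -54784 (G = -214*(-2 - 14)² = -214*(-16)² = -214*256 = -2*27392 = -54784)
w(-10)*(-G) + (178 - 1*113) = -(-10)*(-54784) + (178 - 1*113) = -10*54784 + (178 - 113) = -547840 + 65 = -547775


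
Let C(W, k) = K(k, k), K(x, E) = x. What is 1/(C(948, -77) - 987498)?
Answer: -1/987575 ≈ -1.0126e-6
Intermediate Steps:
C(W, k) = k
1/(C(948, -77) - 987498) = 1/(-77 - 987498) = 1/(-987575) = -1/987575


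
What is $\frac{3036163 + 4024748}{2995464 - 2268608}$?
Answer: $\frac{543147}{55912} \approx 9.7143$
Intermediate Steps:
$\frac{3036163 + 4024748}{2995464 - 2268608} = \frac{7060911}{726856} = 7060911 \cdot \frac{1}{726856} = \frac{543147}{55912}$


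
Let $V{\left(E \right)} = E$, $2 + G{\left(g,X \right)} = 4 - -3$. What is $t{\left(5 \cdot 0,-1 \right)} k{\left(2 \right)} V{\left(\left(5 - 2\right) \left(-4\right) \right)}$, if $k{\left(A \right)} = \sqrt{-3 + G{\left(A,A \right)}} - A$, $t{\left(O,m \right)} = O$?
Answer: $0$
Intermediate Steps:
$G{\left(g,X \right)} = 5$ ($G{\left(g,X \right)} = -2 + \left(4 - -3\right) = -2 + \left(4 + 3\right) = -2 + 7 = 5$)
$k{\left(A \right)} = \sqrt{2} - A$ ($k{\left(A \right)} = \sqrt{-3 + 5} - A = \sqrt{2} - A$)
$t{\left(5 \cdot 0,-1 \right)} k{\left(2 \right)} V{\left(\left(5 - 2\right) \left(-4\right) \right)} = 5 \cdot 0 \left(\sqrt{2} - 2\right) \left(5 - 2\right) \left(-4\right) = 0 \left(\sqrt{2} - 2\right) 3 \left(-4\right) = 0 \left(-2 + \sqrt{2}\right) \left(-12\right) = 0 \left(-12\right) = 0$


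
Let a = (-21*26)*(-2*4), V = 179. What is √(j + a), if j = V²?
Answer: √36409 ≈ 190.81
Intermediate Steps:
j = 32041 (j = 179² = 32041)
a = 4368 (a = -546*(-8) = 4368)
√(j + a) = √(32041 + 4368) = √36409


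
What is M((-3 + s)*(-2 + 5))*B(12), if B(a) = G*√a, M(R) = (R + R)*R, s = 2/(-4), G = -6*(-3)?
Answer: 7938*√3 ≈ 13749.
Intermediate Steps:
G = 18
s = -½ (s = 2*(-¼) = -½ ≈ -0.50000)
M(R) = 2*R² (M(R) = (2*R)*R = 2*R²)
B(a) = 18*√a
M((-3 + s)*(-2 + 5))*B(12) = (2*((-3 - ½)*(-2 + 5))²)*(18*√12) = (2*(-7/2*3)²)*(18*(2*√3)) = (2*(-21/2)²)*(36*√3) = (2*(441/4))*(36*√3) = 441*(36*√3)/2 = 7938*√3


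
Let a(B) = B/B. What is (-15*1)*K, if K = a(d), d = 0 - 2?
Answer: -15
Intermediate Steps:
d = -2
a(B) = 1
K = 1
(-15*1)*K = -15*1*1 = -15*1 = -15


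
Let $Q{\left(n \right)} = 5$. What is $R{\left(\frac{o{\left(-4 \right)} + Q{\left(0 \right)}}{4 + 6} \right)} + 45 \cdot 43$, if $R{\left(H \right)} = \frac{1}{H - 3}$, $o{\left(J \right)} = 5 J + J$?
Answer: $\frac{94805}{49} \approx 1934.8$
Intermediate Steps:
$o{\left(J \right)} = 6 J$
$R{\left(H \right)} = \frac{1}{-3 + H}$
$R{\left(\frac{o{\left(-4 \right)} + Q{\left(0 \right)}}{4 + 6} \right)} + 45 \cdot 43 = \frac{1}{-3 + \frac{6 \left(-4\right) + 5}{4 + 6}} + 45 \cdot 43 = \frac{1}{-3 + \frac{-24 + 5}{10}} + 1935 = \frac{1}{-3 - \frac{19}{10}} + 1935 = \frac{1}{- \frac{49}{10}} + 1935 = - \frac{10}{49} + 1935 = \frac{94805}{49}$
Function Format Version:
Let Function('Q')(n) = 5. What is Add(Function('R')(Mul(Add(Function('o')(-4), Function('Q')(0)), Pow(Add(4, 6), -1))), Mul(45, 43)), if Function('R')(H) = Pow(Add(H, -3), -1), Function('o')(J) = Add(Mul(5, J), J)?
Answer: Rational(94805, 49) ≈ 1934.8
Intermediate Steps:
Function('o')(J) = Mul(6, J)
Function('R')(H) = Pow(Add(-3, H), -1)
Add(Function('R')(Mul(Add(Function('o')(-4), Function('Q')(0)), Pow(Add(4, 6), -1))), Mul(45, 43)) = Add(Pow(Add(-3, Mul(Add(Mul(6, -4), 5), Pow(Add(4, 6), -1))), -1), Mul(45, 43)) = Add(Pow(Add(-3, Mul(Add(-24, 5), Pow(10, -1))), -1), 1935) = Add(Pow(Add(-3, Mul(-19, Rational(1, 10))), -1), 1935) = Add(Pow(Add(-3, Rational(-19, 10)), -1), 1935) = Add(Pow(Rational(-49, 10), -1), 1935) = Add(Rational(-10, 49), 1935) = Rational(94805, 49)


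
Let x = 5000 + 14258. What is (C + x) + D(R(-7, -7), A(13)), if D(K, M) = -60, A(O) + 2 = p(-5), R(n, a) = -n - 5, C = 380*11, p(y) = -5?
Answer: 23378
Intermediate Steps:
C = 4180
R(n, a) = -5 - n
A(O) = -7 (A(O) = -2 - 5 = -7)
x = 19258
(C + x) + D(R(-7, -7), A(13)) = (4180 + 19258) - 60 = 23438 - 60 = 23378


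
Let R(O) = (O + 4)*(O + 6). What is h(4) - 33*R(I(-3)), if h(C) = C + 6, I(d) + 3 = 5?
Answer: -1574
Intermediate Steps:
I(d) = 2 (I(d) = -3 + 5 = 2)
h(C) = 6 + C
R(O) = (4 + O)*(6 + O)
h(4) - 33*R(I(-3)) = (6 + 4) - 33*(24 + 2² + 10*2) = 10 - 33*(24 + 4 + 20) = 10 - 33*48 = 10 - 1584 = -1574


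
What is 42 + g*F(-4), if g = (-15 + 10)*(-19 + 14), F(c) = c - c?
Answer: 42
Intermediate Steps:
F(c) = 0
g = 25 (g = -5*(-5) = 25)
42 + g*F(-4) = 42 + 25*0 = 42 + 0 = 42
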